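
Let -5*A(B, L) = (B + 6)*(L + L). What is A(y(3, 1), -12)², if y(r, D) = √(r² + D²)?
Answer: 26496/25 + 6912*√10/25 ≈ 1934.1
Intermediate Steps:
y(r, D) = √(D² + r²)
A(B, L) = -2*L*(6 + B)/5 (A(B, L) = -(B + 6)*(L + L)/5 = -(6 + B)*2*L/5 = -2*L*(6 + B)/5)
A(y(3, 1), -12)² = (-⅖*(-12)*(6 + √(1² + 3²)))² = (-⅖*(-12)*(6 + √(1 + 9)))² = (-⅖*(-12)*(6 + √10))² = (144/5 + 24*√10/5)²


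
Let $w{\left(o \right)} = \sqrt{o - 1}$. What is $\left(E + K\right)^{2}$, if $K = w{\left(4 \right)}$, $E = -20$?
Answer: $\left(20 - \sqrt{3}\right)^{2} \approx 333.72$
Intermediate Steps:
$w{\left(o \right)} = \sqrt{-1 + o}$
$K = \sqrt{3}$ ($K = \sqrt{-1 + 4} = \sqrt{3} \approx 1.732$)
$\left(E + K\right)^{2} = \left(-20 + \sqrt{3}\right)^{2}$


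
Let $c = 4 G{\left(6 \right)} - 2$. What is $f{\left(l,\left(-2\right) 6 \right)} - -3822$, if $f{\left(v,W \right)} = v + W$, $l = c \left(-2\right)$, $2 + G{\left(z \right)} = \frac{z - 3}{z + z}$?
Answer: $3828$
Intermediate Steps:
$G{\left(z \right)} = -2 + \frac{-3 + z}{2 z}$ ($G{\left(z \right)} = -2 + \frac{z - 3}{z + z} = -2 + \frac{-3 + z}{2 z}$)
$c = -9$ ($c = 4 \frac{3 \left(-1 - 6\right)}{2 \cdot 6} - 2 = 4 \cdot \frac{3}{2} \cdot \frac{1}{6} \left(-1 - 6\right) - 2 = 4 \cdot \frac{3}{2} \cdot \frac{1}{6} \left(-7\right) - 2 = 4 \left(- \frac{7}{4}\right) - 2 = -7 - 2 = -9$)
$l = 18$ ($l = \left(-9\right) \left(-2\right) = 18$)
$f{\left(v,W \right)} = W + v$
$f{\left(l,\left(-2\right) 6 \right)} - -3822 = \left(\left(-2\right) 6 + 18\right) - -3822 = \left(-12 + 18\right) + 3822 = 6 + 3822 = 3828$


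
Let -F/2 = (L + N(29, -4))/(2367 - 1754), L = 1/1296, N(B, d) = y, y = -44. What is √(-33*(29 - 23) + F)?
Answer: I*√96355421354/22068 ≈ 14.066*I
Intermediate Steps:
N(B, d) = -44
L = 1/1296 ≈ 0.00077160
F = 57023/397224 (F = -2*(1/1296 - 44)/(2367 - 1754) = -(-57023)/(648*613) = -2*(-57023/794448) = 57023/397224 ≈ 0.14355)
√(-33*(29 - 23) + F) = √(-33*(29 - 23) + 57023/397224) = √(-33*6 + 57023/397224) = √(-198 + 57023/397224) = √(-78593329/397224) = I*√96355421354/22068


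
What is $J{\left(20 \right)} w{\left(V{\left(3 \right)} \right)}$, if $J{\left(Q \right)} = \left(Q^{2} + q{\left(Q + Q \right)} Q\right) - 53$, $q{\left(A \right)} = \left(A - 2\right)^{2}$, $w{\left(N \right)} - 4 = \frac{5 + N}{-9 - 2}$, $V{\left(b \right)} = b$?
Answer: $95652$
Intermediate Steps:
$w{\left(N \right)} = \frac{39}{11} - \frac{N}{11}$ ($w{\left(N \right)} = 4 + \frac{5 + N}{-9 - 2} = 4 + \frac{5 + N}{-11} = 4 + \left(5 + N\right) \left(- \frac{1}{11}\right) = 4 - \left(\frac{5}{11} + \frac{N}{11}\right) = \frac{39}{11} - \frac{N}{11}$)
$q{\left(A \right)} = \left(-2 + A\right)^{2}$ ($q{\left(A \right)} = \left(A - 2\right)^{2} = \left(-2 + A\right)^{2}$)
$J{\left(Q \right)} = -53 + Q^{2} + Q \left(-2 + 2 Q\right)^{2}$ ($J{\left(Q \right)} = \left(Q^{2} + \left(-2 + \left(Q + Q\right)\right)^{2} Q\right) - 53 = \left(Q^{2} + \left(-2 + 2 Q\right)^{2} Q\right) - 53 = \left(Q^{2} + Q \left(-2 + 2 Q\right)^{2}\right) - 53 = -53 + Q^{2} + Q \left(-2 + 2 Q\right)^{2}$)
$J{\left(20 \right)} w{\left(V{\left(3 \right)} \right)} = \left(-53 + 20^{2} + 4 \cdot 20 \left(-1 + 20\right)^{2}\right) \left(\frac{39}{11} - \frac{3}{11}\right) = \left(-53 + 400 + 4 \cdot 20 \cdot 19^{2}\right) \left(\frac{39}{11} - \frac{3}{11}\right) = \left(-53 + 400 + 4 \cdot 20 \cdot 361\right) \frac{36}{11} = \left(-53 + 400 + 28880\right) \frac{36}{11} = 29227 \cdot \frac{36}{11} = 95652$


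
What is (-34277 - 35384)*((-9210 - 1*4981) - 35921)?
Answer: 3490852032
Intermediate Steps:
(-34277 - 35384)*((-9210 - 1*4981) - 35921) = -69661*((-9210 - 4981) - 35921) = -69661*(-14191 - 35921) = -69661*(-50112) = 3490852032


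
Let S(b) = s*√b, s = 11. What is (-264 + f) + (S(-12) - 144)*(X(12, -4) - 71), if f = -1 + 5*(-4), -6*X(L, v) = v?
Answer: 9843 - 4642*I*√3/3 ≈ 9843.0 - 2680.1*I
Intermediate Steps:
X(L, v) = -v/6
S(b) = 11*√b
f = -21 (f = -1 - 20 = -21)
(-264 + f) + (S(-12) - 144)*(X(12, -4) - 71) = (-264 - 21) + (11*√(-12) - 144)*(-⅙*(-4) - 71) = -285 + (11*(2*I*√3) - 144)*(⅔ - 71) = -285 + (22*I*√3 - 144)*(-211/3) = -285 + (-144 + 22*I*√3)*(-211/3) = -285 + (10128 - 4642*I*√3/3) = 9843 - 4642*I*√3/3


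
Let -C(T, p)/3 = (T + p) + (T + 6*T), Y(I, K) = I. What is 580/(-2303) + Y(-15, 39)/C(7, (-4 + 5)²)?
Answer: -21545/131271 ≈ -0.16413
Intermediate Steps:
C(T, p) = -24*T - 3*p (C(T, p) = -3*((T + p) + (T + 6*T)) = -3*((T + p) + 7*T) = -3*(p + 8*T) = -24*T - 3*p)
580/(-2303) + Y(-15, 39)/C(7, (-4 + 5)²) = 580/(-2303) - 15/(-24*7 - 3*(-4 + 5)²) = 580*(-1/2303) - 15/(-168 - 3*1²) = -580/2303 - 15/(-168 - 3*1) = -580/2303 - 15/(-168 - 3) = -580/2303 - 15/(-171) = -580/2303 - 15*(-1/171) = -580/2303 + 5/57 = -21545/131271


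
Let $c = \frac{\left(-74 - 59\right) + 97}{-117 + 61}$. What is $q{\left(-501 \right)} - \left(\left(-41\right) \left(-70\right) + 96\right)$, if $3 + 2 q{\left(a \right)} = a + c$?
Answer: $- \frac{90095}{28} \approx -3217.7$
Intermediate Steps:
$c = \frac{9}{14}$ ($c = \frac{\left(-74 - 59\right) + 97}{-56} = \left(-133 + 97\right) \left(- \frac{1}{56}\right) = \left(-36\right) \left(- \frac{1}{56}\right) = \frac{9}{14} \approx 0.64286$)
$q{\left(a \right)} = - \frac{33}{28} + \frac{a}{2}$ ($q{\left(a \right)} = - \frac{3}{2} + \frac{a + \frac{9}{14}}{2} = - \frac{3}{2} + \frac{\frac{9}{14} + a}{2} = - \frac{3}{2} + \left(\frac{9}{28} + \frac{a}{2}\right) = - \frac{33}{28} + \frac{a}{2}$)
$q{\left(-501 \right)} - \left(\left(-41\right) \left(-70\right) + 96\right) = \left(- \frac{33}{28} + \frac{1}{2} \left(-501\right)\right) - \left(\left(-41\right) \left(-70\right) + 96\right) = \left(- \frac{33}{28} - \frac{501}{2}\right) - \left(2870 + 96\right) = - \frac{7047}{28} - 2966 = - \frac{90095}{28}$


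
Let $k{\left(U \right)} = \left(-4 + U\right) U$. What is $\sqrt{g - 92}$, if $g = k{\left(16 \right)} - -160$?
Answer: $2 \sqrt{65} \approx 16.125$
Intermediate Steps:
$k{\left(U \right)} = U \left(-4 + U\right)$
$g = 352$ ($g = 16 \left(-4 + 16\right) - -160 = 16 \cdot 12 + 160 = 192 + 160 = 352$)
$\sqrt{g - 92} = \sqrt{352 - 92} = \sqrt{260} = 2 \sqrt{65}$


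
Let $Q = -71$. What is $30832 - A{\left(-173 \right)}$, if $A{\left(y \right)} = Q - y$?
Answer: $30730$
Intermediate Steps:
$A{\left(y \right)} = -71 - y$
$30832 - A{\left(-173 \right)} = 30832 - \left(-71 - -173\right) = 30832 - \left(-71 + 173\right) = 30832 - 102 = 30730$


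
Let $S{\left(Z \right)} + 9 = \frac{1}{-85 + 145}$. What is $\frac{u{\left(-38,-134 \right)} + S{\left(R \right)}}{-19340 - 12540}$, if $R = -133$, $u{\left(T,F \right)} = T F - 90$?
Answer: $- \frac{299581}{1912800} \approx -0.15662$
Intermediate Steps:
$u{\left(T,F \right)} = -90 + F T$ ($u{\left(T,F \right)} = F T - 90 = -90 + F T$)
$S{\left(Z \right)} = - \frac{539}{60}$ ($S{\left(Z \right)} = -9 + \frac{1}{-85 + 145} = -9 + \frac{1}{60} = - \frac{539}{60}$)
$\frac{u{\left(-38,-134 \right)} + S{\left(R \right)}}{-19340 - 12540} = \frac{\left(-90 - -5092\right) - \frac{539}{60}}{-19340 - 12540} = \frac{\left(-90 + 5092\right) - \frac{539}{60}}{-31880} = \left(5002 - \frac{539}{60}\right) \left(- \frac{1}{31880}\right) = \frac{299581}{60} \left(- \frac{1}{31880}\right) = - \frac{299581}{1912800}$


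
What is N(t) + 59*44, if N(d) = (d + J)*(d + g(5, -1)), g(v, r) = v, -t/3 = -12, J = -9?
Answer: 3703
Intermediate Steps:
t = 36 (t = -3*(-12) = 36)
N(d) = (-9 + d)*(5 + d) (N(d) = (d - 9)*(d + 5) = (-9 + d)*(5 + d))
N(t) + 59*44 = (-45 + 36² - 4*36) + 59*44 = (-45 + 1296 - 144) + 2596 = 1107 + 2596 = 3703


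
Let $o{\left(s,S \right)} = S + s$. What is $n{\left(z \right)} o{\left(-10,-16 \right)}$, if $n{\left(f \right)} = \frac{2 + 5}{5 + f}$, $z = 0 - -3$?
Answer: $- \frac{91}{4} \approx -22.75$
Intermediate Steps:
$z = 3$ ($z = 0 + 3 = 3$)
$n{\left(f \right)} = \frac{7}{5 + f}$
$n{\left(z \right)} o{\left(-10,-16 \right)} = \frac{7}{5 + 3} \left(-16 - 10\right) = \frac{7}{8} \left(-26\right) = - \frac{91}{4}$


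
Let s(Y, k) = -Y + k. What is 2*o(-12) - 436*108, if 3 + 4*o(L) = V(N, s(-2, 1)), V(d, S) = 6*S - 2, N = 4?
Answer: -94163/2 ≈ -47082.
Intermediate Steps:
s(Y, k) = k - Y
V(d, S) = -2 + 6*S
o(L) = 13/4 (o(L) = -¾ + (-2 + 6*(1 - 1*(-2)))/4 = -¾ + (-2 + 6*(1 + 2))/4 = -¾ + (-2 + 6*3)/4 = -¾ + (-2 + 18)/4 = -¾ + (¼)*16 = -¾ + 4 = 13/4)
2*o(-12) - 436*108 = 2*(13/4) - 436*108 = 13/2 - 47088 = -94163/2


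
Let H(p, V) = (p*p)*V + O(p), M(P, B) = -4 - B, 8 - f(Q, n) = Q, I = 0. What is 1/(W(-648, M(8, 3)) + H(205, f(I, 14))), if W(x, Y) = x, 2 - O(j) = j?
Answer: 1/335349 ≈ 2.9820e-6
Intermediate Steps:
O(j) = 2 - j
f(Q, n) = 8 - Q
H(p, V) = 2 - p + V*p² (H(p, V) = (p*p)*V + (2 - p) = p²*V + (2 - p) = V*p² + (2 - p) = 2 - p + V*p²)
1/(W(-648, M(8, 3)) + H(205, f(I, 14))) = 1/(-648 + (2 - 1*205 + (8 - 1*0)*205²)) = 1/(-648 + (2 - 205 + (8 + 0)*42025)) = 1/(-648 + (2 - 205 + 8*42025)) = 1/(-648 + (2 - 205 + 336200)) = 1/(-648 + 335997) = 1/335349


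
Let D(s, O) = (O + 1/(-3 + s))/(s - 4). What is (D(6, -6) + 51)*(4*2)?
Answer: 1156/3 ≈ 385.33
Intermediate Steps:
D(s, O) = (O + 1/(-3 + s))/(-4 + s)
(D(6, -6) + 51)*(4*2) = ((1 - 3*(-6) - 6*6)/(12 + 6² - 7*6) + 51)*(4*2) = ((1 + 18 - 36)/(12 + 36 - 42) + 51)*8 = (-17/6 + 51)*8 = (289/6)*8 = 1156/3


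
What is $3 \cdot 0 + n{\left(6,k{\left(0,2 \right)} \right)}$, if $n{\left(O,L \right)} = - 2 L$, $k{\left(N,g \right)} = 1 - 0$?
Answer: $-2$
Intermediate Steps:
$k{\left(N,g \right)} = 1$ ($k{\left(N,g \right)} = 1 + 0 = 1$)
$3 \cdot 0 + n{\left(6,k{\left(0,2 \right)} \right)} = 3 \cdot 0 - 2 = 0 - 2 = -2$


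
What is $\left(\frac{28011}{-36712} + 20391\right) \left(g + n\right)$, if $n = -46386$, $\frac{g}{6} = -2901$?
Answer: $- \frac{5969068322094}{4589} \approx -1.3007 \cdot 10^{9}$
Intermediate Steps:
$g = -17406$ ($g = 6 \left(-2901\right) = -17406$)
$\left(\frac{28011}{-36712} + 20391\right) \left(g + n\right) = \left(\frac{28011}{-36712} + 20391\right) \left(-17406 - 46386\right) = \left(28011 \left(- \frac{1}{36712}\right) + 20391\right) \left(-63792\right) = \left(- \frac{28011}{36712} + 20391\right) \left(-63792\right) = \frac{748566381}{36712} \left(-63792\right) = - \frac{5969068322094}{4589}$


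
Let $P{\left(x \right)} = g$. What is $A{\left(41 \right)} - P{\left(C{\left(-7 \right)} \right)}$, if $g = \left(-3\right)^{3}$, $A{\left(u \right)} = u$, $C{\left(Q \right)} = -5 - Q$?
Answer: $68$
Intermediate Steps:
$g = -27$
$P{\left(x \right)} = -27$
$A{\left(41 \right)} - P{\left(C{\left(-7 \right)} \right)} = 41 - -27 = 41 + 27 = 68$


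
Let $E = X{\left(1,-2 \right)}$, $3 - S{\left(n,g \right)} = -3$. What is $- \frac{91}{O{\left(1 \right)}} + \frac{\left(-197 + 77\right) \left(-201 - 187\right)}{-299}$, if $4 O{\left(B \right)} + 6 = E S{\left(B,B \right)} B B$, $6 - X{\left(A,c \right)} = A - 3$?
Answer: $- \frac{147454}{897} \approx -164.39$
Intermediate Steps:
$S{\left(n,g \right)} = 6$ ($S{\left(n,g \right)} = 3 - -3 = 3 + 3 = 6$)
$X{\left(A,c \right)} = 9 - A$ ($X{\left(A,c \right)} = 6 - \left(A - 3\right) = 6 - \left(-3 + A\right) = 9 - A$)
$E = 8$ ($E = 9 - 1 = 8$)
$O{\left(B \right)} = - \frac{3}{2} + 12 B^{2}$ ($O{\left(B \right)} = - \frac{3}{2} + \frac{8 \cdot 6 B B}{4} = - \frac{3}{2} + \frac{48 B B}{4} = - \frac{3}{2} + \frac{48 B^{2}}{4} = - \frac{3}{2} + 12 B^{2}$)
$- \frac{91}{O{\left(1 \right)}} + \frac{\left(-197 + 77\right) \left(-201 - 187\right)}{-299} = - \frac{91}{- \frac{3}{2} + 12 \cdot 1^{2}} + \frac{\left(-197 + 77\right) \left(-201 - 187\right)}{-299} = - \frac{91}{- \frac{3}{2} + 12 \cdot 1} + \left(-120\right) \left(-388\right) \left(- \frac{1}{299}\right) = - \frac{91}{- \frac{3}{2} + 12} + 46560 \left(- \frac{1}{299}\right) = - \frac{91}{\frac{21}{2}} - \frac{46560}{299} = \left(-91\right) \frac{2}{21} - \frac{46560}{299} = - \frac{26}{3} - \frac{46560}{299} = - \frac{147454}{897}$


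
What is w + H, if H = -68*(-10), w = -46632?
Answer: -45952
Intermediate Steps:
H = 680
w + H = -46632 + 680 = -45952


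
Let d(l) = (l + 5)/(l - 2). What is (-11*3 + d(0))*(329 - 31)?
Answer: -10579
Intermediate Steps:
d(l) = (5 + l)/(-2 + l)
(-11*3 + d(0))*(329 - 31) = (-11*3 + (5 + 0)/(-2 + 0))*(329 - 31) = (-33 + 5/(-2))*298 = (-33 - ½*5)*298 = (-33 - 5/2)*298 = -71/2*298 = -10579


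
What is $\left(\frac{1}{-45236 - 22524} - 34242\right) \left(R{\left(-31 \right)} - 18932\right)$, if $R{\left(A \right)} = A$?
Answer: $\frac{6285524527989}{9680} \approx 6.4933 \cdot 10^{8}$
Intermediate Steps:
$\left(\frac{1}{-45236 - 22524} - 34242\right) \left(R{\left(-31 \right)} - 18932\right) = \left(\frac{1}{-45236 - 22524} - 34242\right) \left(-31 - 18932\right) = \left(\frac{1}{-67760} - 34242\right) \left(-18963\right) = \left(- \frac{1}{67760} - 34242\right) \left(-18963\right) = \left(- \frac{2320237921}{67760}\right) \left(-18963\right) = \frac{6285524527989}{9680}$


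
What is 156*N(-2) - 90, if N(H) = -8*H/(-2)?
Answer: -1338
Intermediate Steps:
N(H) = 4*H (N(H) = -8*H*(-½) = 4*H)
156*N(-2) - 90 = 156*(4*(-2)) - 90 = 156*(-8) - 90 = -1248 - 90 = -1338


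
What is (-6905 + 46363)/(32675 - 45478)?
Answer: -39458/12803 ≈ -3.0819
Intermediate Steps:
(-6905 + 46363)/(32675 - 45478) = 39458/(-12803) = 39458*(-1/12803) = -39458/12803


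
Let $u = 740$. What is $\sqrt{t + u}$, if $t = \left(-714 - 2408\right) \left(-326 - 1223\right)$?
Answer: $\sqrt{4836718} \approx 2199.3$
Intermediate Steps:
$t = 4835978$ ($t = \left(-3122\right) \left(-1549\right) = 4835978$)
$\sqrt{t + u} = \sqrt{4835978 + 740} = \sqrt{4836718}$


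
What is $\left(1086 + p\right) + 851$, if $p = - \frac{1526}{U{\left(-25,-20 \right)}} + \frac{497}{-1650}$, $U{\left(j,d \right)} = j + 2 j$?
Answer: $\frac{43055}{22} \approx 1957.0$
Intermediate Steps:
$U{\left(j,d \right)} = 3 j$
$p = \frac{441}{22}$ ($p = - \frac{1526}{3 \left(-25\right)} + \frac{497}{-1650} = - \frac{1526}{-75} + 497 \left(- \frac{1}{1650}\right) = \left(-1526\right) \left(- \frac{1}{75}\right) - \frac{497}{1650} = \frac{1526}{75} - \frac{497}{1650} = \frac{441}{22} \approx 20.045$)
$\left(1086 + p\right) + 851 = \left(1086 + \frac{441}{22}\right) + 851 = \frac{24333}{22} + 851 = \frac{43055}{22}$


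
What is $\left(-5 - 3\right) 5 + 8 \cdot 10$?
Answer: $40$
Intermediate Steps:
$\left(-5 - 3\right) 5 + 8 \cdot 10 = \left(-5 - 3\right) 5 + 80 = \left(-8\right) 5 + 80 = -40 + 80 = 40$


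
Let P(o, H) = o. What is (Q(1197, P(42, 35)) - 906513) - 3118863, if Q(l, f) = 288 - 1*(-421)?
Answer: -4024667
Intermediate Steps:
Q(l, f) = 709 (Q(l, f) = 288 + 421 = 709)
(Q(1197, P(42, 35)) - 906513) - 3118863 = (709 - 906513) - 3118863 = -905804 - 3118863 = -4024667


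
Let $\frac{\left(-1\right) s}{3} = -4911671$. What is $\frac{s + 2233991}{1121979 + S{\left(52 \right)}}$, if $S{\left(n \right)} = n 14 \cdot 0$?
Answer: $\frac{16969004}{1121979} \approx 15.124$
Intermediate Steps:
$s = 14735013$ ($s = \left(-3\right) \left(-4911671\right) = 14735013$)
$S{\left(n \right)} = 0$ ($S{\left(n \right)} = 14 n 0 = 0$)
$\frac{s + 2233991}{1121979 + S{\left(52 \right)}} = \frac{14735013 + 2233991}{1121979 + 0} = \frac{16969004}{1121979}$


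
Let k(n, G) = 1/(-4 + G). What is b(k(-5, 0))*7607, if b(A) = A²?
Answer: 7607/16 ≈ 475.44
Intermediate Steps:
b(k(-5, 0))*7607 = (1/(-4 + 0))²*7607 = (1/(-4))²*7607 = (-¼)²*7607 = (1/16)*7607 = 7607/16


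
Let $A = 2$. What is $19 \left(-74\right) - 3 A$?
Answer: $-1412$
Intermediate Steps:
$19 \left(-74\right) - 3 A = 19 \left(-74\right) - 6 = -1406 - 6 = -1412$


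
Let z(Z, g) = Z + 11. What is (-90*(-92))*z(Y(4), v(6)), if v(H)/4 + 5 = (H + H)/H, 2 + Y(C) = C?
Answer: 107640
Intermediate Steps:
Y(C) = -2 + C
v(H) = -12 (v(H) = -20 + 4*((H + H)/H) = -20 + 4*((2*H)/H) = -20 + 4*2 = -20 + 8 = -12)
z(Z, g) = 11 + Z
(-90*(-92))*z(Y(4), v(6)) = (-90*(-92))*(11 + (-2 + 4)) = 8280*(11 + 2) = 8280*13 = 107640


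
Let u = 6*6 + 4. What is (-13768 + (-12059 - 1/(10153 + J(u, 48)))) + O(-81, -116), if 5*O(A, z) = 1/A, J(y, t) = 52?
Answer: -21348729457/826605 ≈ -25827.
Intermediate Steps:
u = 40 (u = 36 + 4 = 40)
O(A, z) = 1/(5*A)
(-13768 + (-12059 - 1/(10153 + J(u, 48)))) + O(-81, -116) = (-13768 + (-12059 - 1/(10153 + 52))) + (⅕)/(-81) = (-13768 + (-12059 - 1/10205)) + (⅕)*(-1/81) = (-13768 + (-12059 - 1*1/10205)) - 1/405 = (-13768 + (-12059 - 1/10205)) - 1/405 = (-13768 - 123062096/10205) - 1/405 = -263564536/10205 - 1/405 = -21348729457/826605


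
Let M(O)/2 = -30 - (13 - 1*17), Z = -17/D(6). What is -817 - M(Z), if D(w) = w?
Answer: -765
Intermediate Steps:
Z = -17/6 ≈ -2.8333
M(O) = -52 (M(O) = 2*(-30 - (13 - 1*17)) = 2*(-30 - (13 - 17)) = 2*(-30 - 1*(-4)) = 2*(-30 + 4) = 2*(-26) = -52)
-817 - M(Z) = -817 - 1*(-52) = -817 + 52 = -765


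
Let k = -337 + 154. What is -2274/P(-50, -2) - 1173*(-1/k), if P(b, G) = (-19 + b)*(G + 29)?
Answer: -196573/37881 ≈ -5.1892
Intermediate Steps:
P(b, G) = (-19 + b)*(29 + G)
k = -183
-2274/P(-50, -2) - 1173*(-1/k) = -2274/(-551 - 19*(-2) + 29*(-50) - 2*(-50)) - 1173/((-183*(-1))) = -2274/(-551 + 38 - 1450 + 100) - 1173/183 = -2274/(-1863) - 1173*1/183 = -2274*(-1/1863) - 391/61 = 758/621 - 391/61 = -196573/37881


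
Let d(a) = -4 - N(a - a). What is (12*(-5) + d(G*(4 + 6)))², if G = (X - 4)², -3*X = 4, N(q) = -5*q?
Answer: 4096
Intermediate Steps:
X = -4/3 (X = -⅓*4 = -4/3 ≈ -1.3333)
G = 256/9 (G = (-4/3 - 4)² = (-16/3)² = 256/9 ≈ 28.444)
d(a) = -4 (d(a) = -4 - (-5)*(a - a) = -4 - (-5)*0 = -4 - 1*0 = -4 + 0 = -4)
(12*(-5) + d(G*(4 + 6)))² = (12*(-5) - 4)² = (-60 - 4)² = (-64)² = 4096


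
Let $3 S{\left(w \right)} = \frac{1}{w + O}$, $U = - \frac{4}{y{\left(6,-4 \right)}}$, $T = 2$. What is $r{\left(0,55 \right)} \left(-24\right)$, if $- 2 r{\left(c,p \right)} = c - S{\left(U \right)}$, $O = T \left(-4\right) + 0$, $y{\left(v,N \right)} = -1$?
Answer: $1$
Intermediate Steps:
$O = -8$ ($O = 2 \left(-4\right) + 0 = -8 + 0 = -8$)
$U = 4$ ($U = - \frac{4}{-1} = \left(-4\right) \left(-1\right) = 4$)
$S{\left(w \right)} = \frac{1}{3 \left(-8 + w\right)}$ ($S{\left(w \right)} = \frac{1}{3 \left(w - 8\right)} = \frac{1}{3 \left(-8 + w\right)}$)
$r{\left(c,p \right)} = - \frac{1}{24} - \frac{c}{2}$ ($r{\left(c,p \right)} = - \frac{c - \frac{1}{3 \left(-8 + 4\right)}}{2} = - \frac{c - \frac{1}{3 \left(-4\right)}}{2} = - \frac{c - \frac{1}{3} \left(- \frac{1}{4}\right)}{2} = - \frac{c - - \frac{1}{12}}{2} = - \frac{c + \frac{1}{12}}{2} = - \frac{\frac{1}{12} + c}{2} = - \frac{1}{24} - \frac{c}{2}$)
$r{\left(0,55 \right)} \left(-24\right) = \left(- \frac{1}{24} - 0\right) \left(-24\right) = \left(- \frac{1}{24} + 0\right) \left(-24\right) = \left(- \frac{1}{24}\right) \left(-24\right) = 1$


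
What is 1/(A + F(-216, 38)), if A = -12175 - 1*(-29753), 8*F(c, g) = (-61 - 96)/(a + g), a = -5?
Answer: 264/4640435 ≈ 5.6891e-5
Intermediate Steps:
F(c, g) = -157/(8*(-5 + g)) (F(c, g) = ((-61 - 96)/(-5 + g))/8 = (-157/(-5 + g))/8 = -157/(8*(-5 + g)))
A = 17578 (A = -12175 + 29753 = 17578)
1/(A + F(-216, 38)) = 1/(17578 - 157/(-40 + 8*38)) = 1/(17578 - 157/(-40 + 304)) = 1/(17578 - 157/264) = 1/(4640435/264) = 264/4640435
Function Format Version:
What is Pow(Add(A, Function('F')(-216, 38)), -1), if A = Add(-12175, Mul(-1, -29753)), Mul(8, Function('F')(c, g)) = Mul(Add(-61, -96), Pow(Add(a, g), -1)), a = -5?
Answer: Rational(264, 4640435) ≈ 5.6891e-5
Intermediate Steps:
Function('F')(c, g) = Mul(Rational(-157, 8), Pow(Add(-5, g), -1)) (Function('F')(c, g) = Mul(Rational(1, 8), Mul(Add(-61, -96), Pow(Add(-5, g), -1))) = Mul(Rational(1, 8), Mul(-157, Pow(Add(-5, g), -1))) = Mul(Rational(-157, 8), Pow(Add(-5, g), -1)))
A = 17578 (A = Add(-12175, 29753) = 17578)
Pow(Add(A, Function('F')(-216, 38)), -1) = Pow(Add(17578, Mul(-157, Pow(Add(-40, Mul(8, 38)), -1))), -1) = Pow(Add(17578, Mul(-157, Pow(Add(-40, 304), -1))), -1) = Pow(Add(17578, Mul(-157, Pow(264, -1))), -1) = Pow(Add(17578, Mul(-157, Rational(1, 264))), -1) = Pow(Add(17578, Rational(-157, 264)), -1) = Pow(Rational(4640435, 264), -1) = Rational(264, 4640435)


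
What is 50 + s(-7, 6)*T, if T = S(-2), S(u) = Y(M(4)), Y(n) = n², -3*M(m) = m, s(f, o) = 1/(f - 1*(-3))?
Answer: 446/9 ≈ 49.556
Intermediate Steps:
s(f, o) = 1/(3 + f) (s(f, o) = 1/(f + 3) = 1/(3 + f))
M(m) = -m/3
S(u) = 16/9 (S(u) = (-⅓*4)² = (-4/3)² = 16/9)
T = 16/9 ≈ 1.7778
50 + s(-7, 6)*T = 50 + (16/9)/(3 - 7) = 50 + (16/9)/(-4) = 50 - ¼*16/9 = 50 - 4/9 = 446/9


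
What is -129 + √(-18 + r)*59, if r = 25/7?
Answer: -129 + 59*I*√707/7 ≈ -129.0 + 224.11*I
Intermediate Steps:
r = 25/7 (r = 25*(⅐) = 25/7 ≈ 3.5714)
-129 + √(-18 + r)*59 = -129 + √(-18 + 25/7)*59 = -129 + √(-101/7)*59 = -129 + (I*√707/7)*59 = -129 + 59*I*√707/7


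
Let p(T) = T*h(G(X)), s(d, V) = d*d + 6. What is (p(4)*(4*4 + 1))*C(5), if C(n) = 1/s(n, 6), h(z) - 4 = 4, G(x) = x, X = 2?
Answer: 544/31 ≈ 17.548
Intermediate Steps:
h(z) = 8 (h(z) = 4 + 4 = 8)
s(d, V) = 6 + d**2 (s(d, V) = d**2 + 6 = 6 + d**2)
p(T) = 8*T (p(T) = T*8 = 8*T)
C(n) = 1/(6 + n**2)
(p(4)*(4*4 + 1))*C(5) = ((8*4)*(4*4 + 1))/(6 + 5**2) = (32*(16 + 1))/(6 + 25) = (32*17)/31 = 544*(1/31) = 544/31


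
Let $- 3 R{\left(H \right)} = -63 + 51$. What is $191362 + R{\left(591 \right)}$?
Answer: $191366$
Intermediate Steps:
$R{\left(H \right)} = 4$ ($R{\left(H \right)} = - \frac{-63 + 51}{3} = \left(- \frac{1}{3}\right) \left(-12\right) = 4$)
$191362 + R{\left(591 \right)} = 191362 + 4 = 191366$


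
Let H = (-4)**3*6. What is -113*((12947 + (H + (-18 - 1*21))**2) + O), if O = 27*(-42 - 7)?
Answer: -21532489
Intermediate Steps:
H = -384 (H = -64*6 = -384)
O = -1323 (O = 27*(-49) = -1323)
-113*((12947 + (H + (-18 - 1*21))**2) + O) = -113*((12947 + (-384 + (-18 - 1*21))**2) - 1323) = -113*((12947 + (-384 + (-18 - 21))**2) - 1323) = -113*((12947 + (-384 - 39)**2) - 1323) = -113*((12947 + (-423)**2) - 1323) = -113*((12947 + 178929) - 1323) = -113*(191876 - 1323) = -113*190553 = -21532489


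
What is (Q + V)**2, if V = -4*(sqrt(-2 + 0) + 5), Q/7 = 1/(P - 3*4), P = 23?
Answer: 41497/121 + 1704*I*sqrt(2)/11 ≈ 342.95 + 219.07*I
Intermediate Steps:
Q = 7/11 (Q = 7/(23 - 3*4) = 7/(23 - 12) = 7/11 ≈ 0.63636)
V = -20 - 4*I*sqrt(2) (V = -4*(sqrt(-2) + 5) = -4*(I*sqrt(2) + 5) = -4*(5 + I*sqrt(2)) = -20 - 4*I*sqrt(2) ≈ -20.0 - 5.6569*I)
(Q + V)**2 = (7/11 + (-20 - 4*I*sqrt(2)))**2 = (-213/11 - 4*I*sqrt(2))**2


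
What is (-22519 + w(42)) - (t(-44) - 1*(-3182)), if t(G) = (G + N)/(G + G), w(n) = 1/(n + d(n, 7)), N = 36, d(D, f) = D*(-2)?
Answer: -11873915/462 ≈ -25701.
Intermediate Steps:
d(D, f) = -2*D
w(n) = -1/n (w(n) = 1/(n - 2*n) = 1/(-n) = -1/n)
t(G) = (36 + G)/(2*G) (t(G) = (G + 36)/(G + G) = (36 + G)/((2*G)) = (36 + G)*(1/(2*G)) = (36 + G)/(2*G))
(-22519 + w(42)) - (t(-44) - 1*(-3182)) = (-22519 - 1/42) - ((1/2)*(36 - 44)/(-44) - 1*(-3182)) = (-22519 - 1*1/42) - ((1/2)*(-1/44)*(-8) + 3182) = (-22519 - 1/42) - (1/11 + 3182) = -945799/42 - 1*35003/11 = -945799/42 - 35003/11 = -11873915/462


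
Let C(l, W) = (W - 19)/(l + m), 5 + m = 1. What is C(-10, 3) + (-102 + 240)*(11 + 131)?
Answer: 137180/7 ≈ 19597.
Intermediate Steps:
m = -4 (m = -5 + 1 = -4)
C(l, W) = (-19 + W)/(-4 + l) (C(l, W) = (W - 19)/(l - 4) = (-19 + W)/(-4 + l))
C(-10, 3) + (-102 + 240)*(11 + 131) = (-19 + 3)/(-4 - 10) + (-102 + 240)*(11 + 131) = -16/(-14) + 138*142 = -1/14*(-16) + 19596 = 8/7 + 19596 = 137180/7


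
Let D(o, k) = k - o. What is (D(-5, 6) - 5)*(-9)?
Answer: -54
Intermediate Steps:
(D(-5, 6) - 5)*(-9) = ((6 - 1*(-5)) - 5)*(-9) = ((6 + 5) - 5)*(-9) = (11 - 5)*(-9) = 6*(-9) = -54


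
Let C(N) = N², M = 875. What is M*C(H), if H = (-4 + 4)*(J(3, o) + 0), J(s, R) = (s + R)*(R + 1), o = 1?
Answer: 0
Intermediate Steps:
J(s, R) = (1 + R)*(R + s) (J(s, R) = (R + s)*(1 + R) = (1 + R)*(R + s))
H = 0 (H = (-4 + 4)*((1 + 3 + 1² + 1*3) + 0) = 0*((1 + 3 + 1 + 3) + 0) = 0*(8 + 0) = 0*8 = 0)
M*C(H) = 875*0² = 875*0 = 0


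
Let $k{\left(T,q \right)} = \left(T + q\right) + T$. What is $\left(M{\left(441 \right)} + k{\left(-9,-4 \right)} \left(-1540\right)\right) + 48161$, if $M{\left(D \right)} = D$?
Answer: $82482$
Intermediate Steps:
$k{\left(T,q \right)} = q + 2 T$
$\left(M{\left(441 \right)} + k{\left(-9,-4 \right)} \left(-1540\right)\right) + 48161 = \left(441 + \left(-4 + 2 \left(-9\right)\right) \left(-1540\right)\right) + 48161 = \left(441 + \left(-4 - 18\right) \left(-1540\right)\right) + 48161 = \left(441 - -33880\right) + 48161 = \left(441 + 33880\right) + 48161 = 34321 + 48161 = 82482$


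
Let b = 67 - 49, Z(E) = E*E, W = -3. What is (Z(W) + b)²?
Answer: 729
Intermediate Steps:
Z(E) = E²
b = 18
(Z(W) + b)² = ((-3)² + 18)² = (9 + 18)² = 27² = 729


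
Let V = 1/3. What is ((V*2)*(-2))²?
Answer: 16/9 ≈ 1.7778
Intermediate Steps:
V = ⅓ ≈ 0.33333
((V*2)*(-2))² = (((⅓)*2)*(-2))² = ((⅔)*(-2))² = (-4/3)² = 16/9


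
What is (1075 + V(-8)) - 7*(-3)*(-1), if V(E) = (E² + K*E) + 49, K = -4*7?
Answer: 1391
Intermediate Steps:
K = -28
V(E) = 49 + E² - 28*E (V(E) = (E² - 28*E) + 49 = 49 + E² - 28*E)
(1075 + V(-8)) - 7*(-3)*(-1) = (1075 + (49 + (-8)² - 28*(-8))) - 7*(-3)*(-1) = (1075 + (49 + 64 + 224)) + 21*(-1) = (1075 + 337) - 21 = 1412 - 21 = 1391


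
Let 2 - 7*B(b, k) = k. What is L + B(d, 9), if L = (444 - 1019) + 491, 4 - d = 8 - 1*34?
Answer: -85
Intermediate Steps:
d = 30 (d = 4 - (8 - 1*34) = 4 - (8 - 34) = 4 - 1*(-26) = 4 + 26 = 30)
L = -84 (L = -575 + 491 = -84)
B(b, k) = 2/7 - k/7
L + B(d, 9) = -84 + (2/7 - ⅐*9) = -84 + (2/7 - 9/7) = -84 - 1 = -85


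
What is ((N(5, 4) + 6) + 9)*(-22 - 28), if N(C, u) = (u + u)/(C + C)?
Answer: -790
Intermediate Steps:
N(C, u) = u/C (N(C, u) = (2*u)/((2*C)) = (2*u)*(1/(2*C)) = u/C)
((N(5, 4) + 6) + 9)*(-22 - 28) = ((4/5 + 6) + 9)*(-22 - 28) = ((4*(1/5) + 6) + 9)*(-50) = ((4/5 + 6) + 9)*(-50) = (34/5 + 9)*(-50) = (79/5)*(-50) = -790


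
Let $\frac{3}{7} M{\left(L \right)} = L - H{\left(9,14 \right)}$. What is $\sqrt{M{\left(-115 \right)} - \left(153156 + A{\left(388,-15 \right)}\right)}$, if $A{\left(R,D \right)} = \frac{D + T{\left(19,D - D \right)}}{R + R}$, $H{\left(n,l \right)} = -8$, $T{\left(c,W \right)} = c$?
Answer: $\frac{i \sqrt{51962182782}}{582} \approx 391.67 i$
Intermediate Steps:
$A{\left(R,D \right)} = \frac{19 + D}{2 R}$ ($A{\left(R,D \right)} = \frac{D + 19}{R + R} = \frac{19 + D}{2 R}$)
$M{\left(L \right)} = \frac{56}{3} + \frac{7 L}{3}$ ($M{\left(L \right)} = \frac{7 \left(L - -8\right)}{3} = \frac{7 \left(L + 8\right)}{3} = \frac{7 \left(8 + L\right)}{3} = \frac{56}{3} + \frac{7 L}{3}$)
$\sqrt{M{\left(-115 \right)} - \left(153156 + A{\left(388,-15 \right)}\right)} = \sqrt{\left(\frac{56}{3} + \frac{7}{3} \left(-115\right)\right) - \left(153156 + \frac{19 - 15}{2 \cdot 388}\right)} = \sqrt{\left(\frac{56}{3} - \frac{805}{3}\right) - \left(153156 + \frac{1}{2} \cdot \frac{1}{388} \cdot 4\right)} = \sqrt{- \frac{749}{3} - \frac{29712265}{194}} = \sqrt{- \frac{89282101}{582}} = \frac{i \sqrt{51962182782}}{582}$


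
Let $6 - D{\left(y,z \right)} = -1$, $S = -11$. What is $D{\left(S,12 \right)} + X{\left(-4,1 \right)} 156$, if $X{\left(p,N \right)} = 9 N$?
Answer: $1411$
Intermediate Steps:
$D{\left(y,z \right)} = 7$ ($D{\left(y,z \right)} = 6 - -1 = 6 + 1 = 7$)
$D{\left(S,12 \right)} + X{\left(-4,1 \right)} 156 = 7 + 9 \cdot 1 \cdot 156 = 7 + 9 \cdot 156 = 7 + 1404 = 1411$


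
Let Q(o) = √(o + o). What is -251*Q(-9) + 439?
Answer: 439 - 753*I*√2 ≈ 439.0 - 1064.9*I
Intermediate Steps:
Q(o) = √2*√o (Q(o) = √(2*o) = √2*√o)
-251*Q(-9) + 439 = -251*√2*√(-9) + 439 = -251*√2*3*I + 439 = -753*I*√2 + 439 = 439 - 753*I*√2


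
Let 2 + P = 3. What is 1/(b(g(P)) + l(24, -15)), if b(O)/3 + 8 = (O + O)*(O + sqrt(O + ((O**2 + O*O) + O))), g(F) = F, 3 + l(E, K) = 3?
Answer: -1/6 ≈ -0.16667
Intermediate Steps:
P = 1 (P = -2 + 3 = 1)
l(E, K) = 0 (l(E, K) = -3 + 3 = 0)
b(O) = -24 + 6*O*(O + sqrt(2*O + 2*O**2)) (b(O) = -24 + 3*((O + O)*(O + sqrt(O + ((O**2 + O*O) + O)))) = -24 + 3*((2*O)*(O + sqrt(O + ((O**2 + O**2) + O)))) = -24 + 3*((2*O)*(O + sqrt(O + (2*O**2 + O)))) = -24 + 3*((2*O)*(O + sqrt(O + (O + 2*O**2)))) = -24 + 3*((2*O)*(O + sqrt(2*O + 2*O**2))) = -24 + 3*(2*O*(O + sqrt(2*O + 2*O**2))) = -24 + 6*O*(O + sqrt(2*O + 2*O**2)))
1/(b(g(P)) + l(24, -15)) = 1/((-24 + 6*1**2 + 6*1*sqrt(2)*sqrt(1*(1 + 1))) + 0) = 1/((-24 + 6*1 + 6*1*sqrt(2)*sqrt(1*2)) + 0) = 1/((-24 + 6 + 6*1*sqrt(2)*sqrt(2)) + 0) = 1/((-24 + 6 + 12) + 0) = 1/(-6 + 0) = 1/(-6) = -1/6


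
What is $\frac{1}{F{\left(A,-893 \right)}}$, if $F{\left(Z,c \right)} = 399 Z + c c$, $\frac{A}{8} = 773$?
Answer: $\frac{1}{3264865} \approx 3.0629 \cdot 10^{-7}$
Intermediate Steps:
$A = 6184$ ($A = 8 \cdot 773 = 6184$)
$F{\left(Z,c \right)} = c^{2} + 399 Z$ ($F{\left(Z,c \right)} = 399 Z + c^{2} = c^{2} + 399 Z$)
$\frac{1}{F{\left(A,-893 \right)}} = \frac{1}{\left(-893\right)^{2} + 399 \cdot 6184} = \frac{1}{797449 + 2467416} = \frac{1}{3264865}$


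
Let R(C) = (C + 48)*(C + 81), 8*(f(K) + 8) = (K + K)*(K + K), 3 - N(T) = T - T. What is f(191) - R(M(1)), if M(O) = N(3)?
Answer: 27897/2 ≈ 13949.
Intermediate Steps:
N(T) = 3 (N(T) = 3 - (T - T) = 3 - 1*0 = 3 + 0 = 3)
M(O) = 3
f(K) = -8 + K²/2 (f(K) = -8 + ((K + K)*(K + K))/8 = -8 + ((2*K)*(2*K))/8 = -8 + (4*K²)/8 = -8 + K²/2)
R(C) = (48 + C)*(81 + C)
f(191) - R(M(1)) = (-8 + (½)*191²) - (3888 + 3² + 129*3) = (-8 + (½)*36481) - (3888 + 9 + 387) = (-8 + 36481/2) - 1*4284 = 36465/2 - 4284 = 27897/2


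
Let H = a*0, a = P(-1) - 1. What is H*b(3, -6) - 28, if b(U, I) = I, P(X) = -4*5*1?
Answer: -28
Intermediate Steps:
P(X) = -20 (P(X) = -20*1 = -20)
a = -21 (a = -20 - 1 = -21)
H = 0 (H = -21*0 = 0)
H*b(3, -6) - 28 = 0*(-6) - 28 = 0 - 28 = -28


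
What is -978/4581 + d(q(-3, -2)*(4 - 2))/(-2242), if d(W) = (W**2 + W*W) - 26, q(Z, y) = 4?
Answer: -443323/1711767 ≈ -0.25899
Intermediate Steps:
d(W) = -26 + 2*W**2 (d(W) = (W**2 + W**2) - 26 = 2*W**2 - 26 = -26 + 2*W**2)
-978/4581 + d(q(-3, -2)*(4 - 2))/(-2242) = -978/4581 + (-26 + 2*(4*(4 - 2))**2)/(-2242) = -978*1/4581 + (-26 + 2*(4*2)**2)*(-1/2242) = -326/1527 + (-26 + 2*8**2)*(-1/2242) = -326/1527 + (-26 + 2*64)*(-1/2242) = -326/1527 + (-26 + 128)*(-1/2242) = -326/1527 + 102*(-1/2242) = -326/1527 - 51/1121 = -443323/1711767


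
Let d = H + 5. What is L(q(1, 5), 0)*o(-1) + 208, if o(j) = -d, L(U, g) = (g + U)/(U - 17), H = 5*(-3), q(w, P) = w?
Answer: 1659/8 ≈ 207.38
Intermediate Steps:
H = -15
d = -10 (d = -15 + 5 = -10)
L(U, g) = (U + g)/(-17 + U)
o(j) = 10 (o(j) = -1*(-10) = 10)
L(q(1, 5), 0)*o(-1) + 208 = ((1 + 0)/(-17 + 1))*10 + 208 = (1/(-16))*10 + 208 = -1/16*1*10 + 208 = -1/16*10 + 208 = -5/8 + 208 = 1659/8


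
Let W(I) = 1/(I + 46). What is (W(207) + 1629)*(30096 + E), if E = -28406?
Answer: 696513220/253 ≈ 2.7530e+6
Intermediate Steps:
W(I) = 1/(46 + I)
(W(207) + 1629)*(30096 + E) = (1/(46 + 207) + 1629)*(30096 - 28406) = (1/253 + 1629)*1690 = (412138/253)*1690 = 696513220/253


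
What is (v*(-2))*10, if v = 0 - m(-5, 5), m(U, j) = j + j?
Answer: 200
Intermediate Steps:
m(U, j) = 2*j
v = -10 (v = 0 - 2*5 = 0 - 1*10 = 0 - 10 = -10)
(v*(-2))*10 = -10*(-2)*10 = 20*10 = 200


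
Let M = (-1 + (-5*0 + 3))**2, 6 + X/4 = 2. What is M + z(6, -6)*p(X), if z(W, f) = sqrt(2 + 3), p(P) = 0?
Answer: 4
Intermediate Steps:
X = -16 (X = -24 + 4*2 = -24 + 8 = -16)
z(W, f) = sqrt(5)
M = 4 (M = (-1 + (0 + 3))**2 = (-1 + 3)**2 = 2**2 = 4)
M + z(6, -6)*p(X) = 4 + sqrt(5)*0 = 4 + 0 = 4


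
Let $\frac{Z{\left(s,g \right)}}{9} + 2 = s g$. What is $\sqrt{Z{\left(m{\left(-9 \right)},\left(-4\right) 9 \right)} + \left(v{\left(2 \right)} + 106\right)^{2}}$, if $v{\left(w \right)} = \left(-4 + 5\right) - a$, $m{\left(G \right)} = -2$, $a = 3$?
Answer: $\sqrt{11446} \approx 106.99$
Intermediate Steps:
$v{\left(w \right)} = -2$ ($v{\left(w \right)} = \left(-4 + 5\right) - 3 = 1 - 3 = -2$)
$Z{\left(s,g \right)} = -18 + 9 g s$ ($Z{\left(s,g \right)} = -18 + 9 s g = -18 + 9 g s$)
$\sqrt{Z{\left(m{\left(-9 \right)},\left(-4\right) 9 \right)} + \left(v{\left(2 \right)} + 106\right)^{2}} = \sqrt{\left(-18 + 9 \left(\left(-4\right) 9\right) \left(-2\right)\right) + \left(-2 + 106\right)^{2}} = \sqrt{\left(-18 + 9 \left(-36\right) \left(-2\right)\right) + 104^{2}} = \sqrt{\left(-18 + 648\right) + 10816} = \sqrt{630 + 10816} = \sqrt{11446}$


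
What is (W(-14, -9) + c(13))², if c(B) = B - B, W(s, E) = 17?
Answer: 289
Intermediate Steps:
c(B) = 0
(W(-14, -9) + c(13))² = (17 + 0)² = 17² = 289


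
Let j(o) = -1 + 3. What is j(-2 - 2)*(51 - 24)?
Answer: 54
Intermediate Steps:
j(o) = 2
j(-2 - 2)*(51 - 24) = 2*(51 - 24) = 2*27 = 54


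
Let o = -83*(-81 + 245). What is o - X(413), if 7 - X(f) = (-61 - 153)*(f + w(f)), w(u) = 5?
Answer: -103071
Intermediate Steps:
X(f) = 1077 + 214*f (X(f) = 7 - (-61 - 153)*(f + 5) = 7 - (-214)*(5 + f) = 7 - (-1070 - 214*f) = 7 + (1070 + 214*f) = 1077 + 214*f)
o = -13612 (o = -83*164 = -13612)
o - X(413) = -13612 - (1077 + 214*413) = -13612 - (1077 + 88382) = -13612 - 1*89459 = -13612 - 89459 = -103071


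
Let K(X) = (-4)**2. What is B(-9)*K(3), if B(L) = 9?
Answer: 144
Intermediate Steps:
K(X) = 16
B(-9)*K(3) = 9*16 = 144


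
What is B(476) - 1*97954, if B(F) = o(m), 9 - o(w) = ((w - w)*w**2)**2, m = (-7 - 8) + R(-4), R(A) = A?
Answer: -97945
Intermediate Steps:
m = -19 (m = (-7 - 8) - 4 = -15 - 4 = -19)
o(w) = 9 (o(w) = 9 - ((w - w)*w**2)**2 = 9 - (0*w**2)**2 = 9 - 1*0**2 = 9 - 1*0 = 9 + 0 = 9)
B(F) = 9
B(476) - 1*97954 = 9 - 1*97954 = 9 - 97954 = -97945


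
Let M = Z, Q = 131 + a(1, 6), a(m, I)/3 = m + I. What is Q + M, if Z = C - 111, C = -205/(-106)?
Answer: 4551/106 ≈ 42.934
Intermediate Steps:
C = 205/106 (C = -205*(-1/106) = 205/106 ≈ 1.9340)
a(m, I) = 3*I + 3*m (a(m, I) = 3*(m + I) = 3*(I + m) = 3*I + 3*m)
Z = -11561/106 (Z = 205/106 - 111 = -11561/106 ≈ -109.07)
Q = 152 (Q = 131 + (3*6 + 3*1) = 131 + (18 + 3) = 131 + 21 = 152)
M = -11561/106 ≈ -109.07
Q + M = 152 - 11561/106 = 4551/106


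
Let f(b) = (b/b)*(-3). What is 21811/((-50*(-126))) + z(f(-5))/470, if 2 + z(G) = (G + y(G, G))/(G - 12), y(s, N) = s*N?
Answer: 204721/59220 ≈ 3.4570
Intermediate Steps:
y(s, N) = N*s
f(b) = -3 (f(b) = 1*(-3) = -3)
z(G) = -2 + (G + G²)/(-12 + G) (z(G) = -2 + (G + G*G)/(G - 12) = -2 + (G + G²)/(-12 + G))
21811/((-50*(-126))) + z(f(-5))/470 = 21811/((-50*(-126))) + ((24 + (-3)² - 1*(-3))/(-12 - 3))/470 = 21811/6300 + ((24 + 9 + 3)/(-15))*(1/470) = 21811*(1/6300) - 1/15*36*(1/470) = 21811/6300 - 12/5*1/470 = 21811/6300 - 6/1175 = 204721/59220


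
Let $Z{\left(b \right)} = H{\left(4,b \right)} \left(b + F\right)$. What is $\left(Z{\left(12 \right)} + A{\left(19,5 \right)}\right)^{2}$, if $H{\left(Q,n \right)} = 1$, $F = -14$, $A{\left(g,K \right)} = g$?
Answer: $289$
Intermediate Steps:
$Z{\left(b \right)} = -14 + b$ ($Z{\left(b \right)} = 1 \left(b - 14\right) = 1 \left(-14 + b\right) = -14 + b$)
$\left(Z{\left(12 \right)} + A{\left(19,5 \right)}\right)^{2} = \left(\left(-14 + 12\right) + 19\right)^{2} = \left(-2 + 19\right)^{2} = 17^{2} = 289$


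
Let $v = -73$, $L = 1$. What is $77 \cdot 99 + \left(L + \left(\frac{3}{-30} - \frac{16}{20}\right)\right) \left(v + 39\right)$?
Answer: $\frac{38098}{5} \approx 7619.6$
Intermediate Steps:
$77 \cdot 99 + \left(L + \left(\frac{3}{-30} - \frac{16}{20}\right)\right) \left(v + 39\right) = 77 \cdot 99 + \left(1 + \left(\frac{3}{-30} - \frac{16}{20}\right)\right) \left(-73 + 39\right) = 7623 + \left(1 + \left(3 \left(- \frac{1}{30}\right) - \frac{4}{5}\right)\right) \left(-34\right) = 7623 + \left(1 - \frac{9}{10}\right) \left(-34\right) = 7623 + \frac{1}{10} \left(-34\right) = 7623 - \frac{17}{5} = \frac{38098}{5}$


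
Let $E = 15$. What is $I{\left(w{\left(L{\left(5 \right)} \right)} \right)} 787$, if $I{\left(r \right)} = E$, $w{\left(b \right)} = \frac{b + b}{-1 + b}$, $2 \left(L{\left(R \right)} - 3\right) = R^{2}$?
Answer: $11805$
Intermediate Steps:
$L{\left(R \right)} = 3 + \frac{R^{2}}{2}$
$w{\left(b \right)} = \frac{2 b}{-1 + b}$
$I{\left(r \right)} = 15$
$I{\left(w{\left(L{\left(5 \right)} \right)} \right)} 787 = 15 \cdot 787 = 11805$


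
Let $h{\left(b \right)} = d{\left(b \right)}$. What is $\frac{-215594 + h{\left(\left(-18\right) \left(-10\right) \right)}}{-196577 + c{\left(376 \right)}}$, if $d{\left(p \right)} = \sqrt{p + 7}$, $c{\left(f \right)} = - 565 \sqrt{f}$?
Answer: $\frac{215594 - \sqrt{187}}{196577 + 1130 \sqrt{94}} \approx 1.0388$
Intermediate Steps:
$d{\left(p \right)} = \sqrt{7 + p}$
$h{\left(b \right)} = \sqrt{7 + b}$
$\frac{-215594 + h{\left(\left(-18\right) \left(-10\right) \right)}}{-196577 + c{\left(376 \right)}} = \frac{-215594 + \sqrt{7 - -180}}{-196577 - 565 \sqrt{376}} = \frac{-215594 + \sqrt{7 + 180}}{-196577 - 565 \cdot 2 \sqrt{94}} = \frac{-215594 + \sqrt{187}}{-196577 - 1130 \sqrt{94}}$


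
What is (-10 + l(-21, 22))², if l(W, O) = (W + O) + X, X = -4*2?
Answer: 289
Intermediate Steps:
X = -8
l(W, O) = -8 + O + W (l(W, O) = (W + O) - 8 = (O + W) - 8 = -8 + O + W)
(-10 + l(-21, 22))² = (-10 + (-8 + 22 - 21))² = (-10 - 7)² = (-17)² = 289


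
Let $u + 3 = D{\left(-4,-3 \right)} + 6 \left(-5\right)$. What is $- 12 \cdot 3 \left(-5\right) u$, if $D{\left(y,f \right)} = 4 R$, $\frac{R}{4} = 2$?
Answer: $-180$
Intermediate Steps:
$R = 8$ ($R = 4 \cdot 2 = 8$)
$D{\left(y,f \right)} = 32$ ($D{\left(y,f \right)} = 4 \cdot 8 = 32$)
$u = -1$ ($u = -3 + \left(32 + 6 \left(-5\right)\right) = -3 + \left(32 - 30\right) = -3 + 2 = -1$)
$- 12 \cdot 3 \left(-5\right) u = - 12 \cdot 3 \left(-5\right) \left(-1\right) = \left(-12\right) \left(-15\right) \left(-1\right) = 180 \left(-1\right) = -180$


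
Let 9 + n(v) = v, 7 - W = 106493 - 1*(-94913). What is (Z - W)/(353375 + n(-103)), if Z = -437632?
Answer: -236233/353263 ≈ -0.66872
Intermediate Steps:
W = -201399 (W = 7 - (106493 - 1*(-94913)) = 7 - (106493 + 94913) = 7 - 1*201406 = 7 - 201406 = -201399)
n(v) = -9 + v
(Z - W)/(353375 + n(-103)) = (-437632 - 1*(-201399))/(353375 + (-9 - 103)) = (-437632 + 201399)/(353375 - 112) = -236233/353263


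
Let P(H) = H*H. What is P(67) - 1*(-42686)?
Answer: 47175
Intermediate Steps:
P(H) = H**2
P(67) - 1*(-42686) = 67**2 - 1*(-42686) = 4489 + 42686 = 47175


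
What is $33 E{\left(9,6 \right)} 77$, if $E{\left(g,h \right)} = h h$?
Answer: $91476$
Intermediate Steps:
$E{\left(g,h \right)} = h^{2}$
$33 E{\left(9,6 \right)} 77 = 33 \cdot 6^{2} \cdot 77 = 33 \cdot 36 \cdot 77 = 1188 \cdot 77 = 91476$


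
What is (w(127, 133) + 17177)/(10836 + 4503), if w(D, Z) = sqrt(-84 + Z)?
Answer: 5728/5113 ≈ 1.1203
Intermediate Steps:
(w(127, 133) + 17177)/(10836 + 4503) = (sqrt(-84 + 133) + 17177)/(10836 + 4503) = (sqrt(49) + 17177)/15339 = (7 + 17177)*(1/15339) = 17184*(1/15339) = 5728/5113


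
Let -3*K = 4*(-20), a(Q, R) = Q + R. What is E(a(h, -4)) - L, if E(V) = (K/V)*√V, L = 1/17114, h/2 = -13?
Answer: -1/17114 - 8*I*√30/9 ≈ -5.8432e-5 - 4.8686*I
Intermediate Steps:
h = -26 (h = 2*(-13) = -26)
K = 80/3 (K = -4*(-20)/3 = -⅓*(-80) = 80/3 ≈ 26.667)
L = 1/17114 ≈ 5.8432e-5
E(V) = 80/(3*√V) (E(V) = (80/(3*V))*√V = 80/(3*√V))
E(a(h, -4)) - L = 80/(3*√(-26 - 4)) - 1*1/17114 = 80/(3*√(-30)) - 1/17114 = 80*(-I*√30/30)/3 - 1/17114 = -8*I*√30/9 - 1/17114 = -1/17114 - 8*I*√30/9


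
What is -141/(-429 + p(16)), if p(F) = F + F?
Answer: 141/397 ≈ 0.35516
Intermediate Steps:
p(F) = 2*F
-141/(-429 + p(16)) = -141/(-429 + 2*16) = -141/(-429 + 32) = -141/(-397) = -1/397*(-141) = 141/397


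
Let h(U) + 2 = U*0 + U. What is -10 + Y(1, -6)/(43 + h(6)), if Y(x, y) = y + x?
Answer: -475/47 ≈ -10.106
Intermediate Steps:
Y(x, y) = x + y
h(U) = -2 + U (h(U) = -2 + (U*0 + U) = -2 + (0 + U) = -2 + U)
-10 + Y(1, -6)/(43 + h(6)) = -10 + (1 - 6)/(43 + (-2 + 6)) = -10 - 5/(43 + 4) = -10 - 5/47 = -475/47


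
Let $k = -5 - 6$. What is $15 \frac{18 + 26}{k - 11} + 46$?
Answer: $16$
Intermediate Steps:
$k = -11$ ($k = -5 - 6 = -11$)
$15 \frac{18 + 26}{k - 11} + 46 = 15 \frac{18 + 26}{-11 - 11} + 46 = 15 \frac{44}{-22} + 46 = 15 \cdot 44 \left(- \frac{1}{22}\right) + 46 = 15 \left(-2\right) + 46 = -30 + 46 = 16$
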